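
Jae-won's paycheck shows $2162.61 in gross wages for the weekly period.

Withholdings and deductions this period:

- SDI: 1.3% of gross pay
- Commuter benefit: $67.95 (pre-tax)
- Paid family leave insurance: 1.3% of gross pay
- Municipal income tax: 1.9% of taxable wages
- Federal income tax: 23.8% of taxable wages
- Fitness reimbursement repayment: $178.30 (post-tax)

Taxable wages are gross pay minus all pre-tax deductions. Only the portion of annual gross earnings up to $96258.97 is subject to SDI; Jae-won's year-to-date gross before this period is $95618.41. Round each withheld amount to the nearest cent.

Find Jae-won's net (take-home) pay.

Commuter benefit: $67.95
Taxable wages = $2162.61 − $67.95 = $2094.66
Municipal income tax: $2094.66 × 0.019 = $39.80
Federal income tax: $2094.66 × 0.238 = $498.53
Paid family leave insurance: $2162.61 × 0.013 = $28.11
SDI: only $96258.97 − $95618.41 = $640.56 of this check is subject → $640.56 × 0.013 = $8.33
Fitness reimbursement repayment: $178.30
Total deductions = $67.95 + $39.80 + $498.53 + $28.11 + $8.33 + $178.30 = $821.02
Net pay = $2162.61 − $821.02 = $1341.59

$1341.59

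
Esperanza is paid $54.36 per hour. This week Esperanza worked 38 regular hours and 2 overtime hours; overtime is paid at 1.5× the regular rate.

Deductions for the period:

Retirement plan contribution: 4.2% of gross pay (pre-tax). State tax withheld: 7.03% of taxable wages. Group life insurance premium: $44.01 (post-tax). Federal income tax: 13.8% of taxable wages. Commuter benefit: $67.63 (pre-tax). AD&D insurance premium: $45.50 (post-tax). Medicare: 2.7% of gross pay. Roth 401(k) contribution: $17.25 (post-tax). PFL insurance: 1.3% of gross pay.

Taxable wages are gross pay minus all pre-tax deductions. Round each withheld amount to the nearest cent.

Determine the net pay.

$1440.94

Regular pay: 38 × $54.36 = $2065.68
Overtime pay: 2 × $54.36 × 1.5 = $163.08
Gross pay = $2065.68 + $163.08 = $2228.76
Retirement plan contribution: $2228.76 × 0.042 = $93.61
Commuter benefit: $67.63
Pre-tax total = $93.61 + $67.63 = $161.24
Taxable wages = $2228.76 − $161.24 = $2067.52
State tax withheld: $2067.52 × 0.0703 = $145.35
Federal income tax: $2067.52 × 0.138 = $285.32
PFL insurance: $2228.76 × 0.013 = $28.97
Medicare: $2228.76 × 0.027 = $60.18
Group life insurance premium: $44.01
Roth 401(k) contribution: $17.25
AD&D insurance premium: $45.50
Total deductions = $93.61 + $67.63 + $145.35 + $285.32 + $28.97 + $60.18 + $44.01 + $17.25 + $45.50 = $787.82
Net pay = $2228.76 − $787.82 = $1440.94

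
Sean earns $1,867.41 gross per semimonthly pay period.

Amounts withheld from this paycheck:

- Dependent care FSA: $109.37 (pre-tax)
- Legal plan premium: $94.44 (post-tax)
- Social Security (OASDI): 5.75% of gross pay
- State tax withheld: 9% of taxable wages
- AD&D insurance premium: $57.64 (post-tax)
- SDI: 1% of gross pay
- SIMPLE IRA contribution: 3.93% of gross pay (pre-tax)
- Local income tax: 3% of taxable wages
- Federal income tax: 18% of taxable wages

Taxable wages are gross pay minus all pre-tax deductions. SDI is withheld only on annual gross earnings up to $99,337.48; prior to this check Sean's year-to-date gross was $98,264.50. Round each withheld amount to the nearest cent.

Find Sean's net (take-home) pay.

$909.06

Dependent care FSA: $109.37
SIMPLE IRA contribution: $1,867.41 × 0.0393 = $73.39
Pre-tax total = $109.37 + $73.39 = $182.76
Taxable wages = $1,867.41 − $182.76 = $1,684.65
Federal income tax: $1,684.65 × 0.18 = $303.24
State tax withheld: $1,684.65 × 0.09 = $151.62
Local income tax: $1,684.65 × 0.03 = $50.54
SDI: only $99,337.48 − $98,264.50 = $1,072.98 of this check is subject → $1,072.98 × 0.01 = $10.73
Social Security (OASDI): $1,867.41 × 0.0575 = $107.38
AD&D insurance premium: $57.64
Legal plan premium: $94.44
Total deductions = $109.37 + $73.39 + $303.24 + $151.62 + $50.54 + $10.73 + $107.38 + $57.64 + $94.44 = $958.35
Net pay = $1,867.41 − $958.35 = $909.06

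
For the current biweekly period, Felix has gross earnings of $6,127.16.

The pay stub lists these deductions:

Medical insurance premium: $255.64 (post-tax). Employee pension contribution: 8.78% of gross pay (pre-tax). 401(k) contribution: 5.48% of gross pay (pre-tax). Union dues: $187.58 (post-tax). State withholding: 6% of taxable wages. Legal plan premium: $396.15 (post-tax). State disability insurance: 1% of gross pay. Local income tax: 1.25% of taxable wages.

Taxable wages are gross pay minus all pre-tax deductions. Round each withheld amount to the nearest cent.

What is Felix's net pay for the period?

401(k) contribution: $6,127.16 × 0.0548 = $335.77
Employee pension contribution: $6,127.16 × 0.0878 = $537.96
Pre-tax total = $335.77 + $537.96 = $873.73
Taxable wages = $6,127.16 − $873.73 = $5,253.43
State withholding: $5,253.43 × 0.06 = $315.21
Local income tax: $5,253.43 × 0.0125 = $65.67
State disability insurance: $6,127.16 × 0.01 = $61.27
Union dues: $187.58
Legal plan premium: $396.15
Medical insurance premium: $255.64
Total deductions = $335.77 + $537.96 + $315.21 + $65.67 + $61.27 + $187.58 + $396.15 + $255.64 = $2,155.25
Net pay = $6,127.16 − $2,155.25 = $3,971.91

$3,971.91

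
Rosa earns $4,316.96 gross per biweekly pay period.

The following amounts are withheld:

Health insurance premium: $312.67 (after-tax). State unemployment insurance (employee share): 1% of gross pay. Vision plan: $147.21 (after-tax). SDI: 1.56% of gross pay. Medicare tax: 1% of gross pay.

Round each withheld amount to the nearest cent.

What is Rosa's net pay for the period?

State unemployment insurance (employee share): $4,316.96 × 0.01 = $43.17
SDI: $4,316.96 × 0.0156 = $67.34
Medicare tax: $4,316.96 × 0.01 = $43.17
Vision plan: $147.21
Health insurance premium: $312.67
Total deductions = $43.17 + $67.34 + $43.17 + $147.21 + $312.67 = $613.56
Net pay = $4,316.96 − $613.56 = $3,703.40

$3,703.40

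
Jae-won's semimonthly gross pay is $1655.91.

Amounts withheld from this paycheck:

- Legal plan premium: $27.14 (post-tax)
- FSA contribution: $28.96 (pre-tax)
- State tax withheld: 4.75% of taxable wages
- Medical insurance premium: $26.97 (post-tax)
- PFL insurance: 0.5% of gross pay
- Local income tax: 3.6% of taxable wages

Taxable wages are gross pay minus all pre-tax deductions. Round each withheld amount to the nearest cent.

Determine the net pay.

FSA contribution: $28.96
Taxable wages = $1655.91 − $28.96 = $1626.95
State tax withheld: $1626.95 × 0.0475 = $77.28
Local income tax: $1626.95 × 0.036 = $58.57
PFL insurance: $1655.91 × 0.005 = $8.28
Legal plan premium: $27.14
Medical insurance premium: $26.97
Total deductions = $28.96 + $77.28 + $58.57 + $8.28 + $27.14 + $26.97 = $227.20
Net pay = $1655.91 − $227.20 = $1428.71

$1428.71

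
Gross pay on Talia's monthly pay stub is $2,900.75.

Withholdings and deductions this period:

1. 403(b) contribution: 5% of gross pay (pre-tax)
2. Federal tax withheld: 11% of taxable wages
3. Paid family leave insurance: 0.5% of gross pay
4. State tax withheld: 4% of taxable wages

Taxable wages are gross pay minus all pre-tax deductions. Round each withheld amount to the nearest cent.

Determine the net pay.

403(b) contribution: $2,900.75 × 0.05 = $145.04
Taxable wages = $2,900.75 − $145.04 = $2,755.71
Federal tax withheld: $2,755.71 × 0.11 = $303.13
State tax withheld: $2,755.71 × 0.04 = $110.23
Paid family leave insurance: $2,900.75 × 0.005 = $14.50
Total deductions = $145.04 + $303.13 + $110.23 + $14.50 = $572.90
Net pay = $2,900.75 − $572.90 = $2,327.85

$2,327.85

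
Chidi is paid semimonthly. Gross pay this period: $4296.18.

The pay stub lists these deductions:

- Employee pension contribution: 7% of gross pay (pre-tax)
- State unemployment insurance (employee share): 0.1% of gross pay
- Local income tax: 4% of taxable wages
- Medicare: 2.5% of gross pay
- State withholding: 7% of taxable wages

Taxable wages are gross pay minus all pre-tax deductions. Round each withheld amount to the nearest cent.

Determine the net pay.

$3444.25

Employee pension contribution: $4296.18 × 0.07 = $300.73
Taxable wages = $4296.18 − $300.73 = $3995.45
Local income tax: $3995.45 × 0.04 = $159.82
State withholding: $3995.45 × 0.07 = $279.68
Medicare: $4296.18 × 0.025 = $107.40
State unemployment insurance (employee share): $4296.18 × 0.001 = $4.30
Total deductions = $300.73 + $159.82 + $279.68 + $107.40 + $4.30 = $851.93
Net pay = $4296.18 − $851.93 = $3444.25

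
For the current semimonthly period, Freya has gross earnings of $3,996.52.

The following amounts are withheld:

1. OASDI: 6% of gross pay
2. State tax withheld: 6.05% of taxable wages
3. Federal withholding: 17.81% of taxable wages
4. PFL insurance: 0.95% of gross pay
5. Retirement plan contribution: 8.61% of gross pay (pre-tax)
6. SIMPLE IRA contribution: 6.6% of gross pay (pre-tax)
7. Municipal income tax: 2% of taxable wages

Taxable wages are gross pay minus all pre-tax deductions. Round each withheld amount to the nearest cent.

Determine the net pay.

SIMPLE IRA contribution: $3,996.52 × 0.066 = $263.77
Retirement plan contribution: $3,996.52 × 0.0861 = $344.10
Pre-tax total = $263.77 + $344.10 = $607.87
Taxable wages = $3,996.52 − $607.87 = $3,388.65
Municipal income tax: $3,388.65 × 0.02 = $67.77
State tax withheld: $3,388.65 × 0.0605 = $205.01
Federal withholding: $3,388.65 × 0.1781 = $603.52
PFL insurance: $3,996.52 × 0.0095 = $37.97
OASDI: $3,996.52 × 0.06 = $239.79
Total deductions = $263.77 + $344.10 + $67.77 + $205.01 + $603.52 + $37.97 + $239.79 = $1,761.93
Net pay = $3,996.52 − $1,761.93 = $2,234.59

$2,234.59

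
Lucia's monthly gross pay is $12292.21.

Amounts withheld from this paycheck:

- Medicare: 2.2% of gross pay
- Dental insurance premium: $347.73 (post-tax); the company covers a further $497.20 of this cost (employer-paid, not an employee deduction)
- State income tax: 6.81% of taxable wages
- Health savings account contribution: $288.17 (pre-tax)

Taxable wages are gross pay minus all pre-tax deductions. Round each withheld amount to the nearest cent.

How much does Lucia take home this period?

$10568.40

Health savings account contribution: $288.17
Taxable wages = $12292.21 − $288.17 = $12004.04
State income tax: $12004.04 × 0.0681 = $817.48
Medicare: $12292.21 × 0.022 = $270.43
Dental insurance premium: $347.73
(Employer's $497.20 toward dental insurance premium is not withheld from the employee.)
Total deductions = $288.17 + $817.48 + $270.43 + $347.73 = $1723.81
Net pay = $12292.21 − $1723.81 = $10568.40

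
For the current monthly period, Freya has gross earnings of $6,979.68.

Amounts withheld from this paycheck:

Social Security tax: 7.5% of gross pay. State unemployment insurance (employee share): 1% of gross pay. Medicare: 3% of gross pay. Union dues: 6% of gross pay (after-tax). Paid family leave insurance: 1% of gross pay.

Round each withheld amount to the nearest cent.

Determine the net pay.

Paid family leave insurance: $6,979.68 × 0.01 = $69.80
Medicare: $6,979.68 × 0.03 = $209.39
Social Security tax: $6,979.68 × 0.075 = $523.48
State unemployment insurance (employee share): $6,979.68 × 0.01 = $69.80
Union dues: $6,979.68 × 0.06 = $418.78
Total deductions = $69.80 + $209.39 + $523.48 + $69.80 + $418.78 = $1,291.25
Net pay = $6,979.68 − $1,291.25 = $5,688.43

$5,688.43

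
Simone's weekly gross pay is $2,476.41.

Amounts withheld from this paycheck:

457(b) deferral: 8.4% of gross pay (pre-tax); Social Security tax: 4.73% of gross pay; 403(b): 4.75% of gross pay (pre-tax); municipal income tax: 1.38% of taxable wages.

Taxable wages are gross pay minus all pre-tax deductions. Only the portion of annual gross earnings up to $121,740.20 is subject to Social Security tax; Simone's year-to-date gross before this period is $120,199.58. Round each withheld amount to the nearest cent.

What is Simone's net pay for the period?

$2,048.21

403(b): $2,476.41 × 0.0475 = $117.63
457(b) deferral: $2,476.41 × 0.084 = $208.02
Pre-tax total = $117.63 + $208.02 = $325.65
Taxable wages = $2,476.41 − $325.65 = $2,150.76
Municipal income tax: $2,150.76 × 0.0138 = $29.68
Social Security tax: only $121,740.20 − $120,199.58 = $1,540.62 of this check is subject → $1,540.62 × 0.0473 = $72.87
Total deductions = $117.63 + $208.02 + $29.68 + $72.87 = $428.20
Net pay = $2,476.41 − $428.20 = $2,048.21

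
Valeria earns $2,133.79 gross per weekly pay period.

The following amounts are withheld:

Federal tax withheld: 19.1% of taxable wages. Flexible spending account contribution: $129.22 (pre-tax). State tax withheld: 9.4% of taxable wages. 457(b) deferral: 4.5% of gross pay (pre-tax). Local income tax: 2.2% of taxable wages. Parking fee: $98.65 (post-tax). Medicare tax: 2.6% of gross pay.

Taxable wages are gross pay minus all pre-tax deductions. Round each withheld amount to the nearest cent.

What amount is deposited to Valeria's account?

Flexible spending account contribution: $129.22
457(b) deferral: $2,133.79 × 0.045 = $96.02
Pre-tax total = $129.22 + $96.02 = $225.24
Taxable wages = $2,133.79 − $225.24 = $1,908.55
Federal tax withheld: $1,908.55 × 0.191 = $364.53
Local income tax: $1,908.55 × 0.022 = $41.99
State tax withheld: $1,908.55 × 0.094 = $179.40
Medicare tax: $2,133.79 × 0.026 = $55.48
Parking fee: $98.65
Total deductions = $129.22 + $96.02 + $364.53 + $41.99 + $179.40 + $55.48 + $98.65 = $965.29
Net pay = $2,133.79 − $965.29 = $1,168.50

$1,168.50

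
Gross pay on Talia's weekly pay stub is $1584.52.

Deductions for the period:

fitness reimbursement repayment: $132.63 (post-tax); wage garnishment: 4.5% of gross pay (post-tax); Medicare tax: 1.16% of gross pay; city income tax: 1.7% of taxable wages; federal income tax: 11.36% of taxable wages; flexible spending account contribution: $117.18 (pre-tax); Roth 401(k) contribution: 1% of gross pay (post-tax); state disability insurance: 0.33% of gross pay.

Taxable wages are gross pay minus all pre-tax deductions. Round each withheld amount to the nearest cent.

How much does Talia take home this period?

$1032.32

Flexible spending account contribution: $117.18
Taxable wages = $1584.52 − $117.18 = $1467.34
Federal income tax: $1467.34 × 0.1136 = $166.69
City income tax: $1467.34 × 0.017 = $24.94
Medicare tax: $1584.52 × 0.0116 = $18.38
State disability insurance: $1584.52 × 0.0033 = $5.23
Fitness reimbursement repayment: $132.63
Wage garnishment: $1584.52 × 0.045 = $71.30
Roth 401(k) contribution: $1584.52 × 0.01 = $15.85
Total deductions = $117.18 + $166.69 + $24.94 + $18.38 + $5.23 + $132.63 + $71.30 + $15.85 = $552.20
Net pay = $1584.52 − $552.20 = $1032.32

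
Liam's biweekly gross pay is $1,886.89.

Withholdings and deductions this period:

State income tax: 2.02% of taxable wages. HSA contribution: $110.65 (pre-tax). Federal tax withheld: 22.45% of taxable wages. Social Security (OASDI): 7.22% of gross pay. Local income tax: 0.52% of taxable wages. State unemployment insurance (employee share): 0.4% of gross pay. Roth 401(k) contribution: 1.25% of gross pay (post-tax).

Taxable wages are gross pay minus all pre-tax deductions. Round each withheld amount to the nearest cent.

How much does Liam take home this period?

HSA contribution: $110.65
Taxable wages = $1,886.89 − $110.65 = $1,776.24
Local income tax: $1,776.24 × 0.0052 = $9.24
Federal tax withheld: $1,776.24 × 0.2245 = $398.77
State income tax: $1,776.24 × 0.0202 = $35.88
State unemployment insurance (employee share): $1,886.89 × 0.004 = $7.55
Social Security (OASDI): $1,886.89 × 0.0722 = $136.23
Roth 401(k) contribution: $1,886.89 × 0.0125 = $23.59
Total deductions = $110.65 + $9.24 + $398.77 + $35.88 + $7.55 + $136.23 + $23.59 = $721.91
Net pay = $1,886.89 − $721.91 = $1,164.98

$1,164.98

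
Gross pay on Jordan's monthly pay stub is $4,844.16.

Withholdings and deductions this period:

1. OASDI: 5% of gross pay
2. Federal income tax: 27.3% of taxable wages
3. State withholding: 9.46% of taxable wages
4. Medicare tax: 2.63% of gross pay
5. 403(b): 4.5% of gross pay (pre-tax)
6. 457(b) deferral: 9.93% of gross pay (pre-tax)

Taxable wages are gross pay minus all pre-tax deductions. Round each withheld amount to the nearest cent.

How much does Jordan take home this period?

$2,251.78

457(b) deferral: $4,844.16 × 0.0993 = $481.03
403(b): $4,844.16 × 0.045 = $217.99
Pre-tax total = $481.03 + $217.99 = $699.02
Taxable wages = $4,844.16 − $699.02 = $4,145.14
State withholding: $4,145.14 × 0.0946 = $392.13
Federal income tax: $4,145.14 × 0.273 = $1,131.62
Medicare tax: $4,844.16 × 0.0263 = $127.40
OASDI: $4,844.16 × 0.05 = $242.21
Total deductions = $481.03 + $217.99 + $392.13 + $1,131.62 + $127.40 + $242.21 = $2,592.38
Net pay = $4,844.16 − $2,592.38 = $2,251.78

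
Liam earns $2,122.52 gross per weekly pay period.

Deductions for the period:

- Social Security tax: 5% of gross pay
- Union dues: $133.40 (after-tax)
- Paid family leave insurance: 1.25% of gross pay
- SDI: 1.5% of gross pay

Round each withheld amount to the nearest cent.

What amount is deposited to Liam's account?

SDI: $2,122.52 × 0.015 = $31.84
Paid family leave insurance: $2,122.52 × 0.0125 = $26.53
Social Security tax: $2,122.52 × 0.05 = $106.13
Union dues: $133.40
Total deductions = $31.84 + $26.53 + $106.13 + $133.40 = $297.90
Net pay = $2,122.52 − $297.90 = $1,824.62

$1,824.62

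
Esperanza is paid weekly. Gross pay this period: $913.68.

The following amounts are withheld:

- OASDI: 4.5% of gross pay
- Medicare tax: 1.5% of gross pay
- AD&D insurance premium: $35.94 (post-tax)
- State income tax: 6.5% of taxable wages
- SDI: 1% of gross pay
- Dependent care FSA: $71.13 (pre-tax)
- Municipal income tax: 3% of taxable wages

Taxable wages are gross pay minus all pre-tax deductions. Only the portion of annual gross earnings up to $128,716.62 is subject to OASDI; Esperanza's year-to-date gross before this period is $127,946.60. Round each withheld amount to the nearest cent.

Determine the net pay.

$669.06

Dependent care FSA: $71.13
Taxable wages = $913.68 − $71.13 = $842.55
Municipal income tax: $842.55 × 0.03 = $25.28
State income tax: $842.55 × 0.065 = $54.77
Medicare tax: $913.68 × 0.015 = $13.71
OASDI: only $128,716.62 − $127,946.60 = $770.02 of this check is subject → $770.02 × 0.045 = $34.65
SDI: $913.68 × 0.01 = $9.14
AD&D insurance premium: $35.94
Total deductions = $71.13 + $25.28 + $54.77 + $13.71 + $34.65 + $9.14 + $35.94 = $244.62
Net pay = $913.68 − $244.62 = $669.06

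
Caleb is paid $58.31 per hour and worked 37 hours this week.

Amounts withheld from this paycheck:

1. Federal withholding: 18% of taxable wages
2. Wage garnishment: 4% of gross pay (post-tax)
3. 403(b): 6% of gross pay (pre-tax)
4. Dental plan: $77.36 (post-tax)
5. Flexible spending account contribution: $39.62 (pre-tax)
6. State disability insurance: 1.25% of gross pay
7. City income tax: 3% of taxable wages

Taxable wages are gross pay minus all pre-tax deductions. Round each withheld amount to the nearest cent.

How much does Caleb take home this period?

$1,380.21

Gross pay: 37 × $58.31 = $2,157.47
Flexible spending account contribution: $39.62
403(b): $2,157.47 × 0.06 = $129.45
Pre-tax total = $39.62 + $129.45 = $169.07
Taxable wages = $2,157.47 − $169.07 = $1,988.40
City income tax: $1,988.40 × 0.03 = $59.65
Federal withholding: $1,988.40 × 0.18 = $357.91
State disability insurance: $2,157.47 × 0.0125 = $26.97
Wage garnishment: $2,157.47 × 0.04 = $86.30
Dental plan: $77.36
Total deductions = $39.62 + $129.45 + $59.65 + $357.91 + $26.97 + $86.30 + $77.36 = $777.26
Net pay = $2,157.47 − $777.26 = $1,380.21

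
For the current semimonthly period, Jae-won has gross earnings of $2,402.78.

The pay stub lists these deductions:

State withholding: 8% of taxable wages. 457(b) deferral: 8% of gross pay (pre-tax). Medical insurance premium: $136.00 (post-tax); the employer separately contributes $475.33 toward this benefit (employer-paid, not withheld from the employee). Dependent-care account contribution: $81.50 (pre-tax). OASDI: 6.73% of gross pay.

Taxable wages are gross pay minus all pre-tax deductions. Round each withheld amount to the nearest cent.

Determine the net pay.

Dependent-care account contribution: $81.50
457(b) deferral: $2,402.78 × 0.08 = $192.22
Pre-tax total = $81.50 + $192.22 = $273.72
Taxable wages = $2,402.78 − $273.72 = $2,129.06
State withholding: $2,129.06 × 0.08 = $170.32
OASDI: $2,402.78 × 0.0673 = $161.71
Medical insurance premium: $136.00
(Employer's $475.33 toward medical insurance premium is not withheld from the employee.)
Total deductions = $81.50 + $192.22 + $170.32 + $161.71 + $136.00 = $741.75
Net pay = $2,402.78 − $741.75 = $1,661.03

$1,661.03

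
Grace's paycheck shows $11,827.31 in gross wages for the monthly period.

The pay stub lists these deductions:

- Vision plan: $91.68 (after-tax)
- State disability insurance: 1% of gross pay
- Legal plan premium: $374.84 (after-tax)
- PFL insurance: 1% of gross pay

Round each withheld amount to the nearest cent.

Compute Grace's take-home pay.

PFL insurance: $11,827.31 × 0.01 = $118.27
State disability insurance: $11,827.31 × 0.01 = $118.27
Legal plan premium: $374.84
Vision plan: $91.68
Total deductions = $118.27 + $118.27 + $374.84 + $91.68 = $703.06
Net pay = $11,827.31 − $703.06 = $11,124.25

$11,124.25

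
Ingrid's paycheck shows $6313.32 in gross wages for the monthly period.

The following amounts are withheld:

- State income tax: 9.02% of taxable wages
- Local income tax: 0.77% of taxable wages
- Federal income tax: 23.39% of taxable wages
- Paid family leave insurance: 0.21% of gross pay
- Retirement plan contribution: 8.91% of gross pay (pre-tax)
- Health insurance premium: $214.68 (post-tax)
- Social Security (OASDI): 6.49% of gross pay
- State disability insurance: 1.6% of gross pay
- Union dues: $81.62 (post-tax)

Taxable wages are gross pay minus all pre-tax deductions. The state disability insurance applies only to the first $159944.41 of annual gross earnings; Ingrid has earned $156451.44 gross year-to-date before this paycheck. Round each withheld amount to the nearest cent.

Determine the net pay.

$3067.51

Retirement plan contribution: $6313.32 × 0.0891 = $562.52
Taxable wages = $6313.32 − $562.52 = $5750.80
Local income tax: $5750.80 × 0.0077 = $44.28
State income tax: $5750.80 × 0.0902 = $518.72
Federal income tax: $5750.80 × 0.2339 = $1345.11
Social Security (OASDI): $6313.32 × 0.0649 = $409.73
Paid family leave insurance: $6313.32 × 0.0021 = $13.26
State disability insurance: only $159944.41 − $156451.44 = $3492.97 of this check is subject → $3492.97 × 0.016 = $55.89
Union dues: $81.62
Health insurance premium: $214.68
Total deductions = $562.52 + $44.28 + $518.72 + $1345.11 + $409.73 + $13.26 + $55.89 + $81.62 + $214.68 = $3245.81
Net pay = $6313.32 − $3245.81 = $3067.51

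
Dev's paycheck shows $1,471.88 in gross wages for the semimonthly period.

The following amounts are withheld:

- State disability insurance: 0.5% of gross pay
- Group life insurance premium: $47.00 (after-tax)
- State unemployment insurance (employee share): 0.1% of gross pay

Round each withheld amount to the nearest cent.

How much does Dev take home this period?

State unemployment insurance (employee share): $1,471.88 × 0.001 = $1.47
State disability insurance: $1,471.88 × 0.005 = $7.36
Group life insurance premium: $47.00
Total deductions = $1.47 + $7.36 + $47.00 = $55.83
Net pay = $1,471.88 − $55.83 = $1,416.05

$1,416.05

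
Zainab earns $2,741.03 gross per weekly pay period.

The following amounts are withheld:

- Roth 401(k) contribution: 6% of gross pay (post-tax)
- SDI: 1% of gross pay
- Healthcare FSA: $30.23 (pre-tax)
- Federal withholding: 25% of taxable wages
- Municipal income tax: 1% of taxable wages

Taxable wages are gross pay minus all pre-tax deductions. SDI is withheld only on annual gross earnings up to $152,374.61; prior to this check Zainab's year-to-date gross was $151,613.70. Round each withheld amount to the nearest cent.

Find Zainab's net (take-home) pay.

$1,833.92

Healthcare FSA: $30.23
Taxable wages = $2,741.03 − $30.23 = $2,710.80
Federal withholding: $2,710.80 × 0.25 = $677.70
Municipal income tax: $2,710.80 × 0.01 = $27.11
SDI: only $152,374.61 − $151,613.70 = $760.91 of this check is subject → $760.91 × 0.01 = $7.61
Roth 401(k) contribution: $2,741.03 × 0.06 = $164.46
Total deductions = $30.23 + $677.70 + $27.11 + $7.61 + $164.46 = $907.11
Net pay = $2,741.03 − $907.11 = $1,833.92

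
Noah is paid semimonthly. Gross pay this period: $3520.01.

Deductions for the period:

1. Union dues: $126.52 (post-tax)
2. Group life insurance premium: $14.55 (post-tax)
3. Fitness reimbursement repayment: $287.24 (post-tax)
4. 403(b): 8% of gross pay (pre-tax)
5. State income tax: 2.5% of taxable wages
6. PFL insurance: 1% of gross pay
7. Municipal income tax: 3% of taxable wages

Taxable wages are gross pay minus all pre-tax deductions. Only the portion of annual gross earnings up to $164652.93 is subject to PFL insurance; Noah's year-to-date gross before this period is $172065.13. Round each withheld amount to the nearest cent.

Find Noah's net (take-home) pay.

$2631.99

403(b): $3520.01 × 0.08 = $281.60
Taxable wages = $3520.01 − $281.60 = $3238.41
State income tax: $3238.41 × 0.025 = $80.96
Municipal income tax: $3238.41 × 0.03 = $97.15
PFL insurance: annual cap $164652.93 already reached (YTD $172065.13), so $0.00
Fitness reimbursement repayment: $287.24
Union dues: $126.52
Group life insurance premium: $14.55
Total deductions = $281.60 + $80.96 + $97.15 + $0.00 + $287.24 + $126.52 + $14.55 = $888.02
Net pay = $3520.01 − $888.02 = $2631.99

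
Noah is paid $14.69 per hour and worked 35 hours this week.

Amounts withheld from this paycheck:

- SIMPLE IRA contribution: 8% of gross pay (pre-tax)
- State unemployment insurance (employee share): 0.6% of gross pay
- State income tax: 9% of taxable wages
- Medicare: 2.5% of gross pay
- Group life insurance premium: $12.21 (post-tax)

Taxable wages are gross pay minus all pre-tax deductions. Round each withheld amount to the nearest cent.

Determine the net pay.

Gross pay: 35 × $14.69 = $514.15
SIMPLE IRA contribution: $514.15 × 0.08 = $41.13
Taxable wages = $514.15 − $41.13 = $473.02
State income tax: $473.02 × 0.09 = $42.57
State unemployment insurance (employee share): $514.15 × 0.006 = $3.08
Medicare: $514.15 × 0.025 = $12.85
Group life insurance premium: $12.21
Total deductions = $41.13 + $42.57 + $3.08 + $12.85 + $12.21 = $111.84
Net pay = $514.15 − $111.84 = $402.31

$402.31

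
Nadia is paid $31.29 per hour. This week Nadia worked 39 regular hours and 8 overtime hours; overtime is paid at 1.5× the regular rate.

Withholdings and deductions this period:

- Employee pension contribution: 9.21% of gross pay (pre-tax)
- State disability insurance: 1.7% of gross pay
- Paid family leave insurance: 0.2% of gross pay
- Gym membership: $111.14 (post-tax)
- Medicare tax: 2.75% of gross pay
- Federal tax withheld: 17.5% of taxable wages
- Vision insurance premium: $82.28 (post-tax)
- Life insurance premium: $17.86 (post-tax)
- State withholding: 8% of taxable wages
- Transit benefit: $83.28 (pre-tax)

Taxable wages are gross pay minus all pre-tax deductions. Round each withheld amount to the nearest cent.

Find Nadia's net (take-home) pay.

$731.85

Regular pay: 39 × $31.29 = $1220.31
Overtime pay: 8 × $31.29 × 1.5 = $375.48
Gross pay = $1220.31 + $375.48 = $1595.79
Transit benefit: $83.28
Employee pension contribution: $1595.79 × 0.0921 = $146.97
Pre-tax total = $83.28 + $146.97 = $230.25
Taxable wages = $1595.79 − $230.25 = $1365.54
Federal tax withheld: $1365.54 × 0.175 = $238.97
State withholding: $1365.54 × 0.08 = $109.24
Medicare tax: $1595.79 × 0.0275 = $43.88
Paid family leave insurance: $1595.79 × 0.002 = $3.19
State disability insurance: $1595.79 × 0.017 = $27.13
Gym membership: $111.14
Life insurance premium: $17.86
Vision insurance premium: $82.28
Total deductions = $83.28 + $146.97 + $238.97 + $109.24 + $43.88 + $3.19 + $27.13 + $111.14 + $17.86 + $82.28 = $863.94
Net pay = $1595.79 − $863.94 = $731.85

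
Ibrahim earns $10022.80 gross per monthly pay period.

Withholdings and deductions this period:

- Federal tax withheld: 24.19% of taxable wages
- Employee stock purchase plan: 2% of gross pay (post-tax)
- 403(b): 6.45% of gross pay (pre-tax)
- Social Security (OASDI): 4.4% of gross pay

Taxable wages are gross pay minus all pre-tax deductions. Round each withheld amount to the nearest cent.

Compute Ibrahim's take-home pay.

403(b): $10022.80 × 0.0645 = $646.47
Taxable wages = $10022.80 − $646.47 = $9376.33
Federal tax withheld: $9376.33 × 0.2419 = $2268.13
Social Security (OASDI): $10022.80 × 0.044 = $441.00
Employee stock purchase plan: $10022.80 × 0.02 = $200.46
Total deductions = $646.47 + $2268.13 + $441.00 + $200.46 = $3556.06
Net pay = $10022.80 − $3556.06 = $6466.74

$6466.74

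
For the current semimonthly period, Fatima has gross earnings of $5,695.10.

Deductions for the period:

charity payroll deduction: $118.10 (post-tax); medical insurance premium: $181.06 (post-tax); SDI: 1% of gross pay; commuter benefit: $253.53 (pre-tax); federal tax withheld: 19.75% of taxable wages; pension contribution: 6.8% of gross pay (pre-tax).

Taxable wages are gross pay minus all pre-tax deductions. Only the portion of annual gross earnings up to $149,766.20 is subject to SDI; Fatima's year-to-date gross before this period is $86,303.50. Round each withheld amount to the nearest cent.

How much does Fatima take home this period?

Commuter benefit: $253.53
Pension contribution: $5,695.10 × 0.068 = $387.27
Pre-tax total = $253.53 + $387.27 = $640.80
Taxable wages = $5,695.10 − $640.80 = $5,054.30
Federal tax withheld: $5,054.30 × 0.1975 = $998.22
SDI: cap not yet reached, full $5,695.10 is subject → $5,695.10 × 0.01 = $56.95
Charity payroll deduction: $118.10
Medical insurance premium: $181.06
Total deductions = $253.53 + $387.27 + $998.22 + $56.95 + $118.10 + $181.06 = $1,995.13
Net pay = $5,695.10 − $1,995.13 = $3,699.97

$3,699.97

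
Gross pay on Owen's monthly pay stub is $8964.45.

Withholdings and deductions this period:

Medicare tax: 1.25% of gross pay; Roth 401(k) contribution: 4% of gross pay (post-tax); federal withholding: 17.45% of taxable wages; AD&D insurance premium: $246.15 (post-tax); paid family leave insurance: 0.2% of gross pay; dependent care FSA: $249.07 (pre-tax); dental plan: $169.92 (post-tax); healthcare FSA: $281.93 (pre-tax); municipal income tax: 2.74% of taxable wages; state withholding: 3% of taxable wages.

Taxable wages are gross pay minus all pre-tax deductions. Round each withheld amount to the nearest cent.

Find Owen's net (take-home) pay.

$5573.09

Dependent care FSA: $249.07
Healthcare FSA: $281.93
Pre-tax total = $249.07 + $281.93 = $531.00
Taxable wages = $8964.45 − $531.00 = $8433.45
State withholding: $8433.45 × 0.03 = $253.00
Federal withholding: $8433.45 × 0.1745 = $1471.64
Municipal income tax: $8433.45 × 0.0274 = $231.08
Paid family leave insurance: $8964.45 × 0.002 = $17.93
Medicare tax: $8964.45 × 0.0125 = $112.06
Dental plan: $169.92
AD&D insurance premium: $246.15
Roth 401(k) contribution: $8964.45 × 0.04 = $358.58
Total deductions = $249.07 + $281.93 + $253.00 + $1471.64 + $231.08 + $17.93 + $112.06 + $169.92 + $246.15 + $358.58 = $3391.36
Net pay = $8964.45 − $3391.36 = $5573.09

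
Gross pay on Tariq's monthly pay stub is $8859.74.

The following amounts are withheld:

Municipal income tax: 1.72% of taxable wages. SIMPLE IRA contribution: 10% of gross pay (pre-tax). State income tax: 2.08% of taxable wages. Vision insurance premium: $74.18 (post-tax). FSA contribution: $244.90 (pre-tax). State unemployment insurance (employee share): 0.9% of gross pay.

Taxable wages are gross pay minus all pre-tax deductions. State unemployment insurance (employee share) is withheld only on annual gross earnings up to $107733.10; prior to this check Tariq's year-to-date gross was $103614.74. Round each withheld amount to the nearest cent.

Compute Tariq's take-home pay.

SIMPLE IRA contribution: $8859.74 × 0.1 = $885.97
FSA contribution: $244.90
Pre-tax total = $885.97 + $244.90 = $1130.87
Taxable wages = $8859.74 − $1130.87 = $7728.87
State income tax: $7728.87 × 0.0208 = $160.76
Municipal income tax: $7728.87 × 0.0172 = $132.94
State unemployment insurance (employee share): only $107733.10 − $103614.74 = $4118.36 of this check is subject → $4118.36 × 0.009 = $37.07
Vision insurance premium: $74.18
Total deductions = $885.97 + $244.90 + $160.76 + $132.94 + $37.07 + $74.18 = $1535.82
Net pay = $8859.74 − $1535.82 = $7323.92

$7323.92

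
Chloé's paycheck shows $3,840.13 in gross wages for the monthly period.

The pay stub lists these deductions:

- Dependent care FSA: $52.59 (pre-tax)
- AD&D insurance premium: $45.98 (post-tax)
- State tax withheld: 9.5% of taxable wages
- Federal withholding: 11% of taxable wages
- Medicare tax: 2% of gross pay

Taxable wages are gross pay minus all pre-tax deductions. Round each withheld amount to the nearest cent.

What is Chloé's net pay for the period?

Dependent care FSA: $52.59
Taxable wages = $3,840.13 − $52.59 = $3,787.54
Federal withholding: $3,787.54 × 0.11 = $416.63
State tax withheld: $3,787.54 × 0.095 = $359.82
Medicare tax: $3,840.13 × 0.02 = $76.80
AD&D insurance premium: $45.98
Total deductions = $52.59 + $416.63 + $359.82 + $76.80 + $45.98 = $951.82
Net pay = $3,840.13 − $951.82 = $2,888.31

$2,888.31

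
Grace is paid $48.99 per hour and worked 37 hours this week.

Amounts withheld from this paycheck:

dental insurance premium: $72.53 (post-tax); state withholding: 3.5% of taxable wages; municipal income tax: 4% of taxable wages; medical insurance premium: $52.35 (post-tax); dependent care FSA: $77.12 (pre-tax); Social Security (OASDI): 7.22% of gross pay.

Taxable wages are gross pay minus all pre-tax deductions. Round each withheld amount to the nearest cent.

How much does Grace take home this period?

Gross pay: 37 × $48.99 = $1,812.63
Dependent care FSA: $77.12
Taxable wages = $1,812.63 − $77.12 = $1,735.51
State withholding: $1,735.51 × 0.035 = $60.74
Municipal income tax: $1,735.51 × 0.04 = $69.42
Social Security (OASDI): $1,812.63 × 0.0722 = $130.87
Medical insurance premium: $52.35
Dental insurance premium: $72.53
Total deductions = $77.12 + $60.74 + $69.42 + $130.87 + $52.35 + $72.53 = $463.03
Net pay = $1,812.63 − $463.03 = $1,349.60

$1,349.60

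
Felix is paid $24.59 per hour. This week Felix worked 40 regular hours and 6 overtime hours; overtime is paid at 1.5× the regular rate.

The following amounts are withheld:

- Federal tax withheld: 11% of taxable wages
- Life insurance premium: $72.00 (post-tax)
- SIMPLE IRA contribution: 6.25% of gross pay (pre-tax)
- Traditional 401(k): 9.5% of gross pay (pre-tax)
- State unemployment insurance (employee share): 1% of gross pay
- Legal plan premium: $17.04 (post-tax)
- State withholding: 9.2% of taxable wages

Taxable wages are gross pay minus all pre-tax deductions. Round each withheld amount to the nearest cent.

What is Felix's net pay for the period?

Regular pay: 40 × $24.59 = $983.60
Overtime pay: 6 × $24.59 × 1.5 = $221.31
Gross pay = $983.60 + $221.31 = $1,204.91
SIMPLE IRA contribution: $1,204.91 × 0.0625 = $75.31
Traditional 401(k): $1,204.91 × 0.095 = $114.47
Pre-tax total = $75.31 + $114.47 = $189.78
Taxable wages = $1,204.91 − $189.78 = $1,015.13
Federal tax withheld: $1,015.13 × 0.11 = $111.66
State withholding: $1,015.13 × 0.092 = $93.39
State unemployment insurance (employee share): $1,204.91 × 0.01 = $12.05
Legal plan premium: $17.04
Life insurance premium: $72.00
Total deductions = $75.31 + $114.47 + $111.66 + $93.39 + $12.05 + $17.04 + $72.00 = $495.92
Net pay = $1,204.91 − $495.92 = $708.99

$708.99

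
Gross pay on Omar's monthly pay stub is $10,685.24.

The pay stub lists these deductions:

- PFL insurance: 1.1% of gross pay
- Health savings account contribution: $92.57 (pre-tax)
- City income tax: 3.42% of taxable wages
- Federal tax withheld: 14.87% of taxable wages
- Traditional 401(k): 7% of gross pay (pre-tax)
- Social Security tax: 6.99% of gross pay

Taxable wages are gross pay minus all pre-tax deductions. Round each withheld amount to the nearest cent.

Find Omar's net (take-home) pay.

$7,179.66

Health savings account contribution: $92.57
Traditional 401(k): $10,685.24 × 0.07 = $747.97
Pre-tax total = $92.57 + $747.97 = $840.54
Taxable wages = $10,685.24 − $840.54 = $9,844.70
City income tax: $9,844.70 × 0.0342 = $336.69
Federal tax withheld: $9,844.70 × 0.1487 = $1,463.91
Social Security tax: $10,685.24 × 0.0699 = $746.90
PFL insurance: $10,685.24 × 0.011 = $117.54
Total deductions = $92.57 + $747.97 + $336.69 + $1,463.91 + $746.90 + $117.54 = $3,505.58
Net pay = $10,685.24 − $3,505.58 = $7,179.66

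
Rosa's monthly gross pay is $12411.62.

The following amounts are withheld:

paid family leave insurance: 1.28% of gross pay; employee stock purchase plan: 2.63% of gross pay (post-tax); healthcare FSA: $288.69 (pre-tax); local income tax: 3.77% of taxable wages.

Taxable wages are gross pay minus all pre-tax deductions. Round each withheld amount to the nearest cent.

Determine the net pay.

$11180.60

Healthcare FSA: $288.69
Taxable wages = $12411.62 − $288.69 = $12122.93
Local income tax: $12122.93 × 0.0377 = $457.03
Paid family leave insurance: $12411.62 × 0.0128 = $158.87
Employee stock purchase plan: $12411.62 × 0.0263 = $326.43
Total deductions = $288.69 + $457.03 + $158.87 + $326.43 = $1231.02
Net pay = $12411.62 − $1231.02 = $11180.60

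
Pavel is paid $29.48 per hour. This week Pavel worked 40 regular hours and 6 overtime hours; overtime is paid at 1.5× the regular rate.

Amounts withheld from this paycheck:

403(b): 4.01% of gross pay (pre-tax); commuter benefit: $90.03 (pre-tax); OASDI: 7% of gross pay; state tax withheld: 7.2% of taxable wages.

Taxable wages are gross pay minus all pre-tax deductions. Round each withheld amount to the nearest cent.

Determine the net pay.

Regular pay: 40 × $29.48 = $1,179.20
Overtime pay: 6 × $29.48 × 1.5 = $265.32
Gross pay = $1,179.20 + $265.32 = $1,444.52
403(b): $1,444.52 × 0.0401 = $57.93
Commuter benefit: $90.03
Pre-tax total = $57.93 + $90.03 = $147.96
Taxable wages = $1,444.52 − $147.96 = $1,296.56
State tax withheld: $1,296.56 × 0.072 = $93.35
OASDI: $1,444.52 × 0.07 = $101.12
Total deductions = $57.93 + $90.03 + $93.35 + $101.12 = $342.43
Net pay = $1,444.52 − $342.43 = $1,102.09

$1,102.09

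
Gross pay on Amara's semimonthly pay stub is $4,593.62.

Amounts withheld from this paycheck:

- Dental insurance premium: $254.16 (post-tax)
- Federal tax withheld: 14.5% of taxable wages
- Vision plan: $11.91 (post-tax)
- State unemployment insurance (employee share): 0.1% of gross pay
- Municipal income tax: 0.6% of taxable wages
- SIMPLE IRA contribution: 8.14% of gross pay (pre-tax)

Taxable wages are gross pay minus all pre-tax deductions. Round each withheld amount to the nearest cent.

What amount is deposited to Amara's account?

SIMPLE IRA contribution: $4,593.62 × 0.0814 = $373.92
Taxable wages = $4,593.62 − $373.92 = $4,219.70
Federal tax withheld: $4,219.70 × 0.145 = $611.86
Municipal income tax: $4,219.70 × 0.006 = $25.32
State unemployment insurance (employee share): $4,593.62 × 0.001 = $4.59
Vision plan: $11.91
Dental insurance premium: $254.16
Total deductions = $373.92 + $611.86 + $25.32 + $4.59 + $11.91 + $254.16 = $1,281.76
Net pay = $4,593.62 − $1,281.76 = $3,311.86

$3,311.86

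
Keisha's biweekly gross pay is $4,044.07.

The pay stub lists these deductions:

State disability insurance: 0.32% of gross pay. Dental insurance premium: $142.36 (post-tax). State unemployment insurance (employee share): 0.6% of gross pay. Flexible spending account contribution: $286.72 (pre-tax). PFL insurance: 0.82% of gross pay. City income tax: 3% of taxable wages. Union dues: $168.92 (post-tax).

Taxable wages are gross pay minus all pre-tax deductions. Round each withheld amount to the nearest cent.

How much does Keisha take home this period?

$3,262.99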